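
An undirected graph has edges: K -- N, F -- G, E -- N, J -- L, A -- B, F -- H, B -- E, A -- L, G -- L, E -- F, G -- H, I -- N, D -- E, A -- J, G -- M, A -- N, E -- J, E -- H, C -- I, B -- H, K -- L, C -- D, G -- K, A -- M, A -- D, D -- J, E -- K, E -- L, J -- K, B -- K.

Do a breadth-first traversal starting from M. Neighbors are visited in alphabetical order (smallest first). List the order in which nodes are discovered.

M, A, G, B, D, J, L, N, F, H, K, E, C, I

Visit M; enqueue A, G → queue [A, G]
Visit A; enqueue B, D, J, L, N → queue [G, B, D, J, L, N]
Visit G; enqueue F, H, K → queue [B, D, J, L, N, F, H, K]
Visit B; enqueue E → queue [D, J, L, N, F, H, K, E]
Visit D; enqueue C → queue [J, L, N, F, H, K, E, C]
Visit J → queue [L, N, F, H, K, E, C]
Visit L → queue [N, F, H, K, E, C]
Visit N; enqueue I → queue [F, H, K, E, C, I]
Visit F → queue [H, K, E, C, I]
Visit H → queue [K, E, C, I]
Visit K → queue [E, C, I]
Visit E → queue [C, I]
Visit C → queue [I]
Visit I → queue []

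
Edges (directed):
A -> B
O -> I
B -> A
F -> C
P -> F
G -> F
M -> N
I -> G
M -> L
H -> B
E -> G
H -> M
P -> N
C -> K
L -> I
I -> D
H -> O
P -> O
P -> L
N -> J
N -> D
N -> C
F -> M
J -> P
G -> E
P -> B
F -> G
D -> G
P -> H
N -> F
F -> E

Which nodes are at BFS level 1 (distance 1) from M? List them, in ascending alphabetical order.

Level 0: M
Level 1: L, N
Level 2: C, D, F, I, J
Level 3: E, G, K, P
Level 4: B, H, O
Level 5: A

L, N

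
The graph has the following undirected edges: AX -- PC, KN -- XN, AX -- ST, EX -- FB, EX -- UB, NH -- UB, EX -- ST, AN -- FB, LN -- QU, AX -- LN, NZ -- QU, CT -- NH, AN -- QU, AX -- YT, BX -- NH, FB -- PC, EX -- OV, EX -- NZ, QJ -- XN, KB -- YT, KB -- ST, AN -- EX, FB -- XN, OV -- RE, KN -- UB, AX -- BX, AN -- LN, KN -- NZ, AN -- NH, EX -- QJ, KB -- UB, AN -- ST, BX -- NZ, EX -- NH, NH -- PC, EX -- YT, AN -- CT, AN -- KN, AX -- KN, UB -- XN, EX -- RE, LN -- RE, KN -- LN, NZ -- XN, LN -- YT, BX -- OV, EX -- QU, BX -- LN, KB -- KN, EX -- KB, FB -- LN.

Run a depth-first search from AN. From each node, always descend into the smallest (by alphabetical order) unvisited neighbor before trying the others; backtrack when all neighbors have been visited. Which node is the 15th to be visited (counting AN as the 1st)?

UB

Visit AN
AN → CT
CT → NH
NH → BX
BX → AX
AX → KN
KN → KB
KB → EX
EX → FB
FB → LN
LN → QU
QU → NZ
NZ → XN
XN → QJ
XN → UB
LN → RE
RE → OV
LN → YT
FB → PC
EX → ST

Visit order: AN, CT, NH, BX, AX, KN, KB, EX, FB, LN, QU, NZ, XN, QJ, UB, RE, OV, YT, PC, ST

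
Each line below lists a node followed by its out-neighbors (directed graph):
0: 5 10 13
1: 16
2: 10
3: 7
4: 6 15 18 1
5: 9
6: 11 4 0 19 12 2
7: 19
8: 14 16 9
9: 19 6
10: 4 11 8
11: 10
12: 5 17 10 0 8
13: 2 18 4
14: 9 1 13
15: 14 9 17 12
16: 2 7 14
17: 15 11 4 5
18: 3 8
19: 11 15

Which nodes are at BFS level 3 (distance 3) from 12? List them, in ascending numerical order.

Level 0: 12
Level 1: 0, 5, 8, 10, 17
Level 2: 4, 9, 11, 13, 14, 15, 16
Level 3: 1, 2, 6, 7, 18, 19
Level 4: 3

1, 2, 6, 7, 18, 19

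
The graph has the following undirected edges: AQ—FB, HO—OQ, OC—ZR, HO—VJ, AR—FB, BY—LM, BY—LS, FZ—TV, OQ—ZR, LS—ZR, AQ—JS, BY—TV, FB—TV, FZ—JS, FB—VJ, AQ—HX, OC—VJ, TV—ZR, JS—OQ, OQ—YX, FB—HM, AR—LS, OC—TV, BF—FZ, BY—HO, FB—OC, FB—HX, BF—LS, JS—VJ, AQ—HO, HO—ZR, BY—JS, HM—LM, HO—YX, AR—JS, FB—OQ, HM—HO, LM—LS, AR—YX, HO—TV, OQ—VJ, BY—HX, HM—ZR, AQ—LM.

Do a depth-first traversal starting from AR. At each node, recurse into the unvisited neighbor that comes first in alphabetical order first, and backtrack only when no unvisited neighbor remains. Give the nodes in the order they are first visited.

Visit AR
AR → FB
FB → AQ
AQ → HO
HO → BY
BY → HX
BY → JS
JS → FZ
FZ → BF
BF → LS
LS → LM
LM → HM
HM → ZR
ZR → OC
OC → TV
OC → VJ
VJ → OQ
OQ → YX

AR FB AQ HO BY HX JS FZ BF LS LM HM ZR OC TV VJ OQ YX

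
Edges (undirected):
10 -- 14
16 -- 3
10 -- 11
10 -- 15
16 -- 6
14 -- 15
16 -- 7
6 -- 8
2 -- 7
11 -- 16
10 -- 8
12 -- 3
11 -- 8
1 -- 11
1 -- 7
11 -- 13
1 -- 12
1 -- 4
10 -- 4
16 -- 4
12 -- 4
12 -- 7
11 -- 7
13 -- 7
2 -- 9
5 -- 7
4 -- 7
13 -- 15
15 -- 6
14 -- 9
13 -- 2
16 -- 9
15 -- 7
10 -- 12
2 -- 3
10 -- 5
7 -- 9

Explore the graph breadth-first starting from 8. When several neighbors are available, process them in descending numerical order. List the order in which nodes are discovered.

8 -> 11 -> 10 -> 6 -> 16 -> 13 -> 7 -> 1 -> 15 -> 14 -> 12 -> 5 -> 4 -> 9 -> 3 -> 2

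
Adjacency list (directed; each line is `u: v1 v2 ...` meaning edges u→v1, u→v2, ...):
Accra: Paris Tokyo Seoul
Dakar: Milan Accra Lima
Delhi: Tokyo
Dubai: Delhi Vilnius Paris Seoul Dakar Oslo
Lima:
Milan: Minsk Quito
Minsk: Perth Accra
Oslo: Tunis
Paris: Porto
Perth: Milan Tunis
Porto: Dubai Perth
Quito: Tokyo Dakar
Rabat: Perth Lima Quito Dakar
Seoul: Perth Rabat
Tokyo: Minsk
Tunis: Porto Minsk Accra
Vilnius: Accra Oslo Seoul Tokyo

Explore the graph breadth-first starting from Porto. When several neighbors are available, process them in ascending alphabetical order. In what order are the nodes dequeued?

Visit Porto; enqueue Dubai, Perth → queue [Dubai, Perth]
Visit Dubai; enqueue Dakar, Delhi, Oslo, Paris, Seoul, Vilnius → queue [Perth, Dakar, Delhi, Oslo, Paris, Seoul, Vilnius]
Visit Perth; enqueue Milan, Tunis → queue [Dakar, Delhi, Oslo, Paris, Seoul, Vilnius, Milan, Tunis]
Visit Dakar; enqueue Accra, Lima → queue [Delhi, Oslo, Paris, Seoul, Vilnius, Milan, Tunis, Accra, Lima]
Visit Delhi; enqueue Tokyo → queue [Oslo, Paris, Seoul, Vilnius, Milan, Tunis, Accra, Lima, Tokyo]
Visit Oslo → queue [Paris, Seoul, Vilnius, Milan, Tunis, Accra, Lima, Tokyo]
Visit Paris → queue [Seoul, Vilnius, Milan, Tunis, Accra, Lima, Tokyo]
Visit Seoul; enqueue Rabat → queue [Vilnius, Milan, Tunis, Accra, Lima, Tokyo, Rabat]
Visit Vilnius → queue [Milan, Tunis, Accra, Lima, Tokyo, Rabat]
Visit Milan; enqueue Minsk, Quito → queue [Tunis, Accra, Lima, Tokyo, Rabat, Minsk, Quito]
Visit Tunis → queue [Accra, Lima, Tokyo, Rabat, Minsk, Quito]
Visit Accra → queue [Lima, Tokyo, Rabat, Minsk, Quito]
Visit Lima → queue [Tokyo, Rabat, Minsk, Quito]
Visit Tokyo → queue [Rabat, Minsk, Quito]
Visit Rabat → queue [Minsk, Quito]
Visit Minsk → queue [Quito]
Visit Quito → queue []

Porto -> Dubai -> Perth -> Dakar -> Delhi -> Oslo -> Paris -> Seoul -> Vilnius -> Milan -> Tunis -> Accra -> Lima -> Tokyo -> Rabat -> Minsk -> Quito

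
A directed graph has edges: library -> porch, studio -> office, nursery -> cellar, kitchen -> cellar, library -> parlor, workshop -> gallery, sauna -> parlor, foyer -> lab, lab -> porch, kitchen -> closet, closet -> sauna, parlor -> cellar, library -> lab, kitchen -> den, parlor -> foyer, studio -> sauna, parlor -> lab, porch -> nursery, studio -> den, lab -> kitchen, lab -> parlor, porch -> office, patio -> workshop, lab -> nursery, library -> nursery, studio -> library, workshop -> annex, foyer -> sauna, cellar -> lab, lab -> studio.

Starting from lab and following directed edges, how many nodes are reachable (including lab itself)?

13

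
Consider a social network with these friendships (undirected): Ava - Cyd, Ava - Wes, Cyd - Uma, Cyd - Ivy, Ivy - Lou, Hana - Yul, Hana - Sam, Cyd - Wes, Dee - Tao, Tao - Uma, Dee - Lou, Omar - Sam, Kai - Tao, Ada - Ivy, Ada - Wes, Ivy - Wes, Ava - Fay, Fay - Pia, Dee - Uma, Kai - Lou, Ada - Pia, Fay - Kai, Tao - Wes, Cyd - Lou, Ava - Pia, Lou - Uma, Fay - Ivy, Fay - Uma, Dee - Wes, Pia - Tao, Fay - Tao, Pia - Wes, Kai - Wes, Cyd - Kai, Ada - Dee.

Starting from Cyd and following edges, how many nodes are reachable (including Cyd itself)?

BFS from Cyd visits: Cyd, Wes, Uma, Lou, Kai, Ivy, Ava, Tao, Pia, Dee, Ada, Fay
Reachable nodes: 12 of 16 total.

12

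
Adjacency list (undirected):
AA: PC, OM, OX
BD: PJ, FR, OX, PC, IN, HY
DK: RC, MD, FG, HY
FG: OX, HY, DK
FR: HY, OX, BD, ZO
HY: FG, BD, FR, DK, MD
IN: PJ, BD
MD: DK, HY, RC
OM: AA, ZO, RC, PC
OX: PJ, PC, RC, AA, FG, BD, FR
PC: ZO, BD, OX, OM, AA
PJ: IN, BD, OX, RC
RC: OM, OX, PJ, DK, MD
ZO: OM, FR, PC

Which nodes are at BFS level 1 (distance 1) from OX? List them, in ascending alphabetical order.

Level 0: OX
Level 1: AA, BD, FG, FR, PC, PJ, RC
Level 2: DK, HY, IN, MD, OM, ZO

AA, BD, FG, FR, PC, PJ, RC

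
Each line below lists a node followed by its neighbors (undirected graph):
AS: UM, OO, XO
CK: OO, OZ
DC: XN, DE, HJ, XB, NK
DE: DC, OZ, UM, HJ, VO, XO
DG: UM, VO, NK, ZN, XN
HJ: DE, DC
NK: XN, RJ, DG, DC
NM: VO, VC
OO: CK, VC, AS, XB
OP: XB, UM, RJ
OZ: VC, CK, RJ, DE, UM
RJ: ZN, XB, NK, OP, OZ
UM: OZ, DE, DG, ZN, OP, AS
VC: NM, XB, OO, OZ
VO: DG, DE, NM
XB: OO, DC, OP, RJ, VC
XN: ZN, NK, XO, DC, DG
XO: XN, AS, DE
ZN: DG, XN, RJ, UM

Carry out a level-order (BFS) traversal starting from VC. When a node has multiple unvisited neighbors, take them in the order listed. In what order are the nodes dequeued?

VC -> NM -> XB -> OO -> OZ -> VO -> DC -> OP -> RJ -> CK -> AS -> DE -> UM -> DG -> XN -> HJ -> NK -> ZN -> XO

Visit VC; enqueue NM, XB, OO, OZ → queue [NM, XB, OO, OZ]
Visit NM; enqueue VO → queue [XB, OO, OZ, VO]
Visit XB; enqueue DC, OP, RJ → queue [OO, OZ, VO, DC, OP, RJ]
Visit OO; enqueue CK, AS → queue [OZ, VO, DC, OP, RJ, CK, AS]
Visit OZ; enqueue DE, UM → queue [VO, DC, OP, RJ, CK, AS, DE, UM]
Visit VO; enqueue DG → queue [DC, OP, RJ, CK, AS, DE, UM, DG]
Visit DC; enqueue XN, HJ, NK → queue [OP, RJ, CK, AS, DE, UM, DG, XN, HJ, NK]
Visit OP → queue [RJ, CK, AS, DE, UM, DG, XN, HJ, NK]
Visit RJ; enqueue ZN → queue [CK, AS, DE, UM, DG, XN, HJ, NK, ZN]
Visit CK → queue [AS, DE, UM, DG, XN, HJ, NK, ZN]
Visit AS; enqueue XO → queue [DE, UM, DG, XN, HJ, NK, ZN, XO]
Visit DE → queue [UM, DG, XN, HJ, NK, ZN, XO]
Visit UM → queue [DG, XN, HJ, NK, ZN, XO]
Visit DG → queue [XN, HJ, NK, ZN, XO]
Visit XN → queue [HJ, NK, ZN, XO]
Visit HJ → queue [NK, ZN, XO]
Visit NK → queue [ZN, XO]
Visit ZN → queue [XO]
Visit XO → queue []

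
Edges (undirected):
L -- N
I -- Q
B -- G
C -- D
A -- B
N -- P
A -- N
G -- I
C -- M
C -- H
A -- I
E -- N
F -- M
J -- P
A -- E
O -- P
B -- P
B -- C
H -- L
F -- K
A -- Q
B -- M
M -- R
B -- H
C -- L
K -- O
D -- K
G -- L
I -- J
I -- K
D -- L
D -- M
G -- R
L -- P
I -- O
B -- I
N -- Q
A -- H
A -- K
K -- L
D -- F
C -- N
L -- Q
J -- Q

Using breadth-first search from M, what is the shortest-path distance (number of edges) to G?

2

Level 0: M
Level 1: B, C, D, F, R
Level 2: A, G, H, I, K, L, N, P
Level 3: E, J, O, Q
G first appears at level 2.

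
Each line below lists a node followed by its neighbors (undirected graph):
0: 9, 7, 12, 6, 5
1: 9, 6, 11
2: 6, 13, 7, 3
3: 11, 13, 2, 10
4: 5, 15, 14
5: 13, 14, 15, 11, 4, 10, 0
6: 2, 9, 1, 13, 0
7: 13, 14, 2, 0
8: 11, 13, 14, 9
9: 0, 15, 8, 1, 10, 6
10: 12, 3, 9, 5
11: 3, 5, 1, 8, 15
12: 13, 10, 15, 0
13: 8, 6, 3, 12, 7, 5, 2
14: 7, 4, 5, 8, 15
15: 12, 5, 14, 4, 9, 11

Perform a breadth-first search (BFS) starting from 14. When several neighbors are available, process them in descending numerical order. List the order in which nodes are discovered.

Visit 14; enqueue 15, 8, 7, 5, 4 → queue [15, 8, 7, 5, 4]
Visit 15; enqueue 12, 11, 9 → queue [8, 7, 5, 4, 12, 11, 9]
Visit 8; enqueue 13 → queue [7, 5, 4, 12, 11, 9, 13]
Visit 7; enqueue 2, 0 → queue [5, 4, 12, 11, 9, 13, 2, 0]
Visit 5; enqueue 10 → queue [4, 12, 11, 9, 13, 2, 0, 10]
Visit 4 → queue [12, 11, 9, 13, 2, 0, 10]
Visit 12 → queue [11, 9, 13, 2, 0, 10]
Visit 11; enqueue 3, 1 → queue [9, 13, 2, 0, 10, 3, 1]
Visit 9; enqueue 6 → queue [13, 2, 0, 10, 3, 1, 6]
Visit 13 → queue [2, 0, 10, 3, 1, 6]
Visit 2 → queue [0, 10, 3, 1, 6]
Visit 0 → queue [10, 3, 1, 6]
Visit 10 → queue [3, 1, 6]
Visit 3 → queue [1, 6]
Visit 1 → queue [6]
Visit 6 → queue []

14, 15, 8, 7, 5, 4, 12, 11, 9, 13, 2, 0, 10, 3, 1, 6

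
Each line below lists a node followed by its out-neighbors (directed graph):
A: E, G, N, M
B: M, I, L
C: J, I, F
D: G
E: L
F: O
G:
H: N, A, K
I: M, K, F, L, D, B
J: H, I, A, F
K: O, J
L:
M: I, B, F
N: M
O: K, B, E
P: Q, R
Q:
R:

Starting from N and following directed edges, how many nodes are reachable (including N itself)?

BFS from N visits: N, M, I, B, F, K, L, D, O, J, G, E, H, A
Reachable nodes: 14 of 18 total.

14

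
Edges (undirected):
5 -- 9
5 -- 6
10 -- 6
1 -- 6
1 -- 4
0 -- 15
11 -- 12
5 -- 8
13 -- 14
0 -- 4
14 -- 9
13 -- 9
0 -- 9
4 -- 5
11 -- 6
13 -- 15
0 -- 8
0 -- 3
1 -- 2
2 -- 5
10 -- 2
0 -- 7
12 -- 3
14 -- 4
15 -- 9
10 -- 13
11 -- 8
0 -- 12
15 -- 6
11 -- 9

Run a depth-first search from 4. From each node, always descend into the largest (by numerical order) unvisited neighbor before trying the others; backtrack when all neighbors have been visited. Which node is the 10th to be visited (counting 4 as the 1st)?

Visit 4
4 → 14
14 → 13
13 → 15
15 → 9
9 → 11
11 → 12
12 → 3
3 → 0
0 → 8
8 → 5
5 → 6
6 → 10
10 → 2
2 → 1
0 → 7

Visit order: 4, 14, 13, 15, 9, 11, 12, 3, 0, 8, 5, 6, 10, 2, 1, 7

8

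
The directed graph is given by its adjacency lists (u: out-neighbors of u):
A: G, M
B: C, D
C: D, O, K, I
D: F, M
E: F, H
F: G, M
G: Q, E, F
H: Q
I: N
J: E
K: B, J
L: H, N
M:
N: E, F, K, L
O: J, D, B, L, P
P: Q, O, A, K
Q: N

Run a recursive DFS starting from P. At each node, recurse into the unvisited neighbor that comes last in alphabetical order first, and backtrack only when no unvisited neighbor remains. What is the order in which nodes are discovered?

P → Q → N → L → H → K → J → E → F → M → G → B → D → C → O → I → A

Visit P
P → Q
Q → N
N → L
L → H
N → K
K → J
J → E
E → F
F → M
F → G
K → B
B → D
B → C
C → O
C → I
P → A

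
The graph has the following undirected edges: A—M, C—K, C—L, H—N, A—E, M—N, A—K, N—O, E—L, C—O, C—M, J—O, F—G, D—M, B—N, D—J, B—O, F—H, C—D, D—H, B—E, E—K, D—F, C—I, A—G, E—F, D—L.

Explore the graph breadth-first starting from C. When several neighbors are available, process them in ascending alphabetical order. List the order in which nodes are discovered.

Visit C; enqueue D, I, K, L, M, O → queue [D, I, K, L, M, O]
Visit D; enqueue F, H, J → queue [I, K, L, M, O, F, H, J]
Visit I → queue [K, L, M, O, F, H, J]
Visit K; enqueue A, E → queue [L, M, O, F, H, J, A, E]
Visit L → queue [M, O, F, H, J, A, E]
Visit M; enqueue N → queue [O, F, H, J, A, E, N]
Visit O; enqueue B → queue [F, H, J, A, E, N, B]
Visit F; enqueue G → queue [H, J, A, E, N, B, G]
Visit H → queue [J, A, E, N, B, G]
Visit J → queue [A, E, N, B, G]
Visit A → queue [E, N, B, G]
Visit E → queue [N, B, G]
Visit N → queue [B, G]
Visit B → queue [G]
Visit G → queue []

C, D, I, K, L, M, O, F, H, J, A, E, N, B, G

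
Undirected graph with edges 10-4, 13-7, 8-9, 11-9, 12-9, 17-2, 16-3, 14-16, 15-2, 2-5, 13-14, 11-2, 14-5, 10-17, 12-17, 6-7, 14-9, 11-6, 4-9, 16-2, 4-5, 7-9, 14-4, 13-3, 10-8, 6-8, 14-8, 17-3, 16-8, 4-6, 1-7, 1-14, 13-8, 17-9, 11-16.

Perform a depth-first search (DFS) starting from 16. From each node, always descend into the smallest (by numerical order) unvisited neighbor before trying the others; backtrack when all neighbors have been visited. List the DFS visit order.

16 2 5 4 6 7 1 14 8 9 11 12 17 3 13 10 15

Visit 16
16 → 2
2 → 5
5 → 4
4 → 6
6 → 7
7 → 1
1 → 14
14 → 8
8 → 9
9 → 11
9 → 12
12 → 17
17 → 3
3 → 13
17 → 10
2 → 15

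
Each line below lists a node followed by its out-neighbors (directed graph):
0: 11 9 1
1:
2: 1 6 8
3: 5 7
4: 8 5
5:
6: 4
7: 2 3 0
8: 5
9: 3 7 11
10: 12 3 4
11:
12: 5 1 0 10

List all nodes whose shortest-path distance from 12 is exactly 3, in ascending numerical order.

7, 8

Level 0: 12
Level 1: 0, 1, 5, 10
Level 2: 3, 4, 9, 11
Level 3: 7, 8
Level 4: 2
Level 5: 6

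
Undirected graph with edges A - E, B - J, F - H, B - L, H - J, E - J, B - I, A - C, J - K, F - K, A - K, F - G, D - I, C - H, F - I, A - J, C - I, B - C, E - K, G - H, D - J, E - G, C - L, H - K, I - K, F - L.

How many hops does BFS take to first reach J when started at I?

2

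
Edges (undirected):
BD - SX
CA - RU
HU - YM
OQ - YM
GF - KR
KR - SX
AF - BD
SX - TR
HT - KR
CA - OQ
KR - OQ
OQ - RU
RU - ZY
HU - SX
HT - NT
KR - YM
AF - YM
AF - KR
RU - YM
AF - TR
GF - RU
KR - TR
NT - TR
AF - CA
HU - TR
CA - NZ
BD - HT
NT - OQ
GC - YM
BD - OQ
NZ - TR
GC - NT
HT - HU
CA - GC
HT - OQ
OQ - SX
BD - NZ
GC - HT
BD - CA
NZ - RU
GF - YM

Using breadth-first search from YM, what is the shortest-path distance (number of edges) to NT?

2

Level 0: YM
Level 1: AF, GC, GF, HU, KR, OQ, RU
Level 2: BD, CA, HT, NT, NZ, SX, TR, ZY
NT first appears at level 2.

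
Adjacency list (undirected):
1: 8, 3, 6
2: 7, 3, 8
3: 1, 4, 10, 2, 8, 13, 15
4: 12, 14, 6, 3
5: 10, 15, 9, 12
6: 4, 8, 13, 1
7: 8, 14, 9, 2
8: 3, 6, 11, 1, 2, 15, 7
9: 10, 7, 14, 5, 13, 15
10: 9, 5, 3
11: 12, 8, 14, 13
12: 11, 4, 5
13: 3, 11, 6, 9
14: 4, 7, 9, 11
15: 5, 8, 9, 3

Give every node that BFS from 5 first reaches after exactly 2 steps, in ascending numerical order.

Level 0: 5
Level 1: 9, 10, 12, 15
Level 2: 3, 4, 7, 8, 11, 13, 14
Level 3: 1, 2, 6

3, 4, 7, 8, 11, 13, 14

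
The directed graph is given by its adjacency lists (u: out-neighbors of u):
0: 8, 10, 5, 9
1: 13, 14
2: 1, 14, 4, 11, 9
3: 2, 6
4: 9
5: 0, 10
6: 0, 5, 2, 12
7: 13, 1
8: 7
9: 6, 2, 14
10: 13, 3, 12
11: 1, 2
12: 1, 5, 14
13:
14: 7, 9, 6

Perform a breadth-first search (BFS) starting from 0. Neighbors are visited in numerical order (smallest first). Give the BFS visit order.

0, 5, 8, 9, 10, 7, 2, 6, 14, 3, 12, 13, 1, 4, 11

Visit 0; enqueue 5, 8, 9, 10 → queue [5, 8, 9, 10]
Visit 5 → queue [8, 9, 10]
Visit 8; enqueue 7 → queue [9, 10, 7]
Visit 9; enqueue 2, 6, 14 → queue [10, 7, 2, 6, 14]
Visit 10; enqueue 3, 12, 13 → queue [7, 2, 6, 14, 3, 12, 13]
Visit 7; enqueue 1 → queue [2, 6, 14, 3, 12, 13, 1]
Visit 2; enqueue 4, 11 → queue [6, 14, 3, 12, 13, 1, 4, 11]
Visit 6 → queue [14, 3, 12, 13, 1, 4, 11]
Visit 14 → queue [3, 12, 13, 1, 4, 11]
Visit 3 → queue [12, 13, 1, 4, 11]
Visit 12 → queue [13, 1, 4, 11]
Visit 13 → queue [1, 4, 11]
Visit 1 → queue [4, 11]
Visit 4 → queue [11]
Visit 11 → queue []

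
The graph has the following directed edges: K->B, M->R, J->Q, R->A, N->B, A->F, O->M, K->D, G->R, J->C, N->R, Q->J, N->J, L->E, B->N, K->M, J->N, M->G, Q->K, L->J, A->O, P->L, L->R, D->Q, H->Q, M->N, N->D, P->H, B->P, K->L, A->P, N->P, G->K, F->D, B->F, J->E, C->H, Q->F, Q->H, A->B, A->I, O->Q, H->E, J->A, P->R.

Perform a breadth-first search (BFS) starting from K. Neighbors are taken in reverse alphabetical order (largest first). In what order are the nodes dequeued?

K M L D B R N G J E Q P F A C H O I

Visit K; enqueue M, L, D, B → queue [M, L, D, B]
Visit M; enqueue R, N, G → queue [L, D, B, R, N, G]
Visit L; enqueue J, E → queue [D, B, R, N, G, J, E]
Visit D; enqueue Q → queue [B, R, N, G, J, E, Q]
Visit B; enqueue P, F → queue [R, N, G, J, E, Q, P, F]
Visit R; enqueue A → queue [N, G, J, E, Q, P, F, A]
Visit N → queue [G, J, E, Q, P, F, A]
Visit G → queue [J, E, Q, P, F, A]
Visit J; enqueue C → queue [E, Q, P, F, A, C]
Visit E → queue [Q, P, F, A, C]
Visit Q; enqueue H → queue [P, F, A, C, H]
Visit P → queue [F, A, C, H]
Visit F → queue [A, C, H]
Visit A; enqueue O, I → queue [C, H, O, I]
Visit C → queue [H, O, I]
Visit H → queue [O, I]
Visit O → queue [I]
Visit I → queue []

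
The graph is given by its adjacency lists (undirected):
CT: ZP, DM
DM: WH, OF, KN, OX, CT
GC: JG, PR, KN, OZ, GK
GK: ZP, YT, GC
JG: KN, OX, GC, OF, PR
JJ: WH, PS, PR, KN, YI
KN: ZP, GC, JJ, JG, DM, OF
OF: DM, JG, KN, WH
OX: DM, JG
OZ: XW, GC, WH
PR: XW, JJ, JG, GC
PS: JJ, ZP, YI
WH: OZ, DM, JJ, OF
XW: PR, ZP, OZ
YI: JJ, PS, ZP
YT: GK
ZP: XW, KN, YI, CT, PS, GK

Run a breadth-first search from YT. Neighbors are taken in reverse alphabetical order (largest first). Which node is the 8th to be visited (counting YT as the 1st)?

Visit YT; enqueue GK → queue [GK]
Visit GK; enqueue ZP, GC → queue [ZP, GC]
Visit ZP; enqueue YI, XW, PS, KN, CT → queue [GC, YI, XW, PS, KN, CT]
Visit GC; enqueue PR, OZ, JG → queue [YI, XW, PS, KN, CT, PR, OZ, JG]
Visit YI; enqueue JJ → queue [XW, PS, KN, CT, PR, OZ, JG, JJ]
Visit XW → queue [PS, KN, CT, PR, OZ, JG, JJ]
Visit PS → queue [KN, CT, PR, OZ, JG, JJ]
Visit KN; enqueue OF, DM → queue [CT, PR, OZ, JG, JJ, OF, DM]
Visit CT → queue [PR, OZ, JG, JJ, OF, DM]
Visit PR → queue [OZ, JG, JJ, OF, DM]
Visit OZ; enqueue WH → queue [JG, JJ, OF, DM, WH]
Visit JG; enqueue OX → queue [JJ, OF, DM, WH, OX]
Visit JJ → queue [OF, DM, WH, OX]
Visit OF → queue [DM, WH, OX]
Visit DM → queue [WH, OX]
Visit WH → queue [OX]
Visit OX → queue []

Visit order: YT, GK, ZP, GC, YI, XW, PS, KN, CT, PR, OZ, JG, JJ, OF, DM, WH, OX

KN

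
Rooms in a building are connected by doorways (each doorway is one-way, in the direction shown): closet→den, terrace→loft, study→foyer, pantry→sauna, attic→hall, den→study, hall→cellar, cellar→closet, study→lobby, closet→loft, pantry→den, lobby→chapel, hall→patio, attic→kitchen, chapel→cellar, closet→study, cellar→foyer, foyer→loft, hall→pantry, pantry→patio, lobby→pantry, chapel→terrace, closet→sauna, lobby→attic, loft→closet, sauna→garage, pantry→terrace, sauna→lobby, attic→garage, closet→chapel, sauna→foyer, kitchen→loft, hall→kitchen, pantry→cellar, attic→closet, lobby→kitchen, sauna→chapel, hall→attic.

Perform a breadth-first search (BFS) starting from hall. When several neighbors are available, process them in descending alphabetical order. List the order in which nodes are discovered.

hall → patio → pantry → kitchen → cellar → attic → terrace → sauna → den → loft → foyer → closet → garage → lobby → chapel → study

Visit hall; enqueue patio, pantry, kitchen, cellar, attic → queue [patio, pantry, kitchen, cellar, attic]
Visit patio → queue [pantry, kitchen, cellar, attic]
Visit pantry; enqueue terrace, sauna, den → queue [kitchen, cellar, attic, terrace, sauna, den]
Visit kitchen; enqueue loft → queue [cellar, attic, terrace, sauna, den, loft]
Visit cellar; enqueue foyer, closet → queue [attic, terrace, sauna, den, loft, foyer, closet]
Visit attic; enqueue garage → queue [terrace, sauna, den, loft, foyer, closet, garage]
Visit terrace → queue [sauna, den, loft, foyer, closet, garage]
Visit sauna; enqueue lobby, chapel → queue [den, loft, foyer, closet, garage, lobby, chapel]
Visit den; enqueue study → queue [loft, foyer, closet, garage, lobby, chapel, study]
Visit loft → queue [foyer, closet, garage, lobby, chapel, study]
Visit foyer → queue [closet, garage, lobby, chapel, study]
Visit closet → queue [garage, lobby, chapel, study]
Visit garage → queue [lobby, chapel, study]
Visit lobby → queue [chapel, study]
Visit chapel → queue [study]
Visit study → queue []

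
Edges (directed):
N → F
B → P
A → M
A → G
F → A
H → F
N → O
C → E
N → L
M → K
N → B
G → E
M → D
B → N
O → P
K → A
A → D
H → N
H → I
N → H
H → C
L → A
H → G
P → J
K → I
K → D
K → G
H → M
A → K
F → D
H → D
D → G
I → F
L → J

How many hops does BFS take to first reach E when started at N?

Level 0: N
Level 1: B, F, H, L, O
Level 2: A, C, D, G, I, J, M, P
Level 3: E, K
E first appears at level 3.

3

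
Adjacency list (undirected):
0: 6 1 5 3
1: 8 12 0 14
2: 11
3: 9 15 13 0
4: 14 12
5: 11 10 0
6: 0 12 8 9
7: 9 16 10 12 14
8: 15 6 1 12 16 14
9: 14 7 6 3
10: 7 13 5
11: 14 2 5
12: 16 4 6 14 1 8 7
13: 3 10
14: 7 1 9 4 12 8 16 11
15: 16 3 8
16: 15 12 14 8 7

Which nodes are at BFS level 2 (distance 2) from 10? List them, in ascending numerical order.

0, 3, 9, 11, 12, 14, 16

Level 0: 10
Level 1: 5, 7, 13
Level 2: 0, 3, 9, 11, 12, 14, 16
Level 3: 1, 2, 4, 6, 8, 15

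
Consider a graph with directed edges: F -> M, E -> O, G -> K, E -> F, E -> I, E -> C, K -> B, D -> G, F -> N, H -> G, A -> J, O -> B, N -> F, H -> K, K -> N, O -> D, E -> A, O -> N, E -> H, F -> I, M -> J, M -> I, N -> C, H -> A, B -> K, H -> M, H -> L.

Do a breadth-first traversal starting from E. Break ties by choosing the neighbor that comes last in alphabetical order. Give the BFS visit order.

E, O, I, H, F, C, A, N, D, B, M, L, K, G, J

Visit E; enqueue O, I, H, F, C, A → queue [O, I, H, F, C, A]
Visit O; enqueue N, D, B → queue [I, H, F, C, A, N, D, B]
Visit I → queue [H, F, C, A, N, D, B]
Visit H; enqueue M, L, K, G → queue [F, C, A, N, D, B, M, L, K, G]
Visit F → queue [C, A, N, D, B, M, L, K, G]
Visit C → queue [A, N, D, B, M, L, K, G]
Visit A; enqueue J → queue [N, D, B, M, L, K, G, J]
Visit N → queue [D, B, M, L, K, G, J]
Visit D → queue [B, M, L, K, G, J]
Visit B → queue [M, L, K, G, J]
Visit M → queue [L, K, G, J]
Visit L → queue [K, G, J]
Visit K → queue [G, J]
Visit G → queue [J]
Visit J → queue []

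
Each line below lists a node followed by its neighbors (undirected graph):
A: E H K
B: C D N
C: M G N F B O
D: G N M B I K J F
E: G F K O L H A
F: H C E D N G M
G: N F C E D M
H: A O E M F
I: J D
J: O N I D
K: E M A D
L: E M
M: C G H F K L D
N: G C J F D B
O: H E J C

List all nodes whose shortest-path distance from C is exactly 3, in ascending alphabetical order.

Level 0: C
Level 1: B, F, G, M, N, O
Level 2: D, E, H, J, K, L
Level 3: A, I

A, I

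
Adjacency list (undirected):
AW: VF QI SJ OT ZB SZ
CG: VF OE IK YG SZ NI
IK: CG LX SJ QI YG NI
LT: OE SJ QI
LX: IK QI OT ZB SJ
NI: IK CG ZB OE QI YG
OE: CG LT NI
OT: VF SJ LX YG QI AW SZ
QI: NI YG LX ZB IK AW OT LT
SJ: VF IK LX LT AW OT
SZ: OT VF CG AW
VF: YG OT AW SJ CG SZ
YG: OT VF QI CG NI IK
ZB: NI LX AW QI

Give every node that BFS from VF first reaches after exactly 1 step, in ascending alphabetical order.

AW, CG, OT, SJ, SZ, YG

Level 0: VF
Level 1: AW, CG, OT, SJ, SZ, YG
Level 2: IK, LT, LX, NI, OE, QI, ZB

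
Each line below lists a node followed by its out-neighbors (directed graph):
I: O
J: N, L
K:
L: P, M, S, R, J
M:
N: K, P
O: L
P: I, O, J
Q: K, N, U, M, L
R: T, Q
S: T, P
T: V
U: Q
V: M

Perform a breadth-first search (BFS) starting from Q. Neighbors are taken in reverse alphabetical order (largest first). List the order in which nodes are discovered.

Visit Q; enqueue U, N, M, L, K → queue [U, N, M, L, K]
Visit U → queue [N, M, L, K]
Visit N; enqueue P → queue [M, L, K, P]
Visit M → queue [L, K, P]
Visit L; enqueue S, R, J → queue [K, P, S, R, J]
Visit K → queue [P, S, R, J]
Visit P; enqueue O, I → queue [S, R, J, O, I]
Visit S; enqueue T → queue [R, J, O, I, T]
Visit R → queue [J, O, I, T]
Visit J → queue [O, I, T]
Visit O → queue [I, T]
Visit I → queue [T]
Visit T; enqueue V → queue [V]
Visit V → queue []

Q → U → N → M → L → K → P → S → R → J → O → I → T → V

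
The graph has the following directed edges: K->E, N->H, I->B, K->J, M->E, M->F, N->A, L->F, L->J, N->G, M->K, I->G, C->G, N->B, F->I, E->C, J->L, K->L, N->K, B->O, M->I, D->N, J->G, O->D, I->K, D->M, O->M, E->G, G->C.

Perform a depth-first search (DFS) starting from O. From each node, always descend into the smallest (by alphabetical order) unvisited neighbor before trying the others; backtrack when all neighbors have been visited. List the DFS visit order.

O → D → M → E → C → G → F → I → B → K → J → L → N → A → H

Visit O
O → D
D → M
M → E
E → C
C → G
M → F
F → I
I → B
I → K
K → J
J → L
D → N
N → A
N → H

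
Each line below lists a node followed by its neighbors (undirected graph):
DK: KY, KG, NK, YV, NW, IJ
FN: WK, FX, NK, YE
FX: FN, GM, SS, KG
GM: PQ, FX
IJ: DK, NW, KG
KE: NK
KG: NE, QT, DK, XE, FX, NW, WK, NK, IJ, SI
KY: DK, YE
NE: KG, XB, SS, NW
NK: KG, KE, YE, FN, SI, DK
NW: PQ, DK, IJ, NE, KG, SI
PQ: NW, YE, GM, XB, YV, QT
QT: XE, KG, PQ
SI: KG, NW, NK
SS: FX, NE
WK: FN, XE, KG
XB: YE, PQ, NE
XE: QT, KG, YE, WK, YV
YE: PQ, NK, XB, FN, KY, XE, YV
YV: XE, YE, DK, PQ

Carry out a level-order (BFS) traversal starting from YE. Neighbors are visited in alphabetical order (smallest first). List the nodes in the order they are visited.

Visit YE; enqueue FN, KY, NK, PQ, XB, XE, YV → queue [FN, KY, NK, PQ, XB, XE, YV]
Visit FN; enqueue FX, WK → queue [KY, NK, PQ, XB, XE, YV, FX, WK]
Visit KY; enqueue DK → queue [NK, PQ, XB, XE, YV, FX, WK, DK]
Visit NK; enqueue KE, KG, SI → queue [PQ, XB, XE, YV, FX, WK, DK, KE, KG, SI]
Visit PQ; enqueue GM, NW, QT → queue [XB, XE, YV, FX, WK, DK, KE, KG, SI, GM, NW, QT]
Visit XB; enqueue NE → queue [XE, YV, FX, WK, DK, KE, KG, SI, GM, NW, QT, NE]
Visit XE → queue [YV, FX, WK, DK, KE, KG, SI, GM, NW, QT, NE]
Visit YV → queue [FX, WK, DK, KE, KG, SI, GM, NW, QT, NE]
Visit FX; enqueue SS → queue [WK, DK, KE, KG, SI, GM, NW, QT, NE, SS]
Visit WK → queue [DK, KE, KG, SI, GM, NW, QT, NE, SS]
Visit DK; enqueue IJ → queue [KE, KG, SI, GM, NW, QT, NE, SS, IJ]
Visit KE → queue [KG, SI, GM, NW, QT, NE, SS, IJ]
Visit KG → queue [SI, GM, NW, QT, NE, SS, IJ]
Visit SI → queue [GM, NW, QT, NE, SS, IJ]
Visit GM → queue [NW, QT, NE, SS, IJ]
Visit NW → queue [QT, NE, SS, IJ]
Visit QT → queue [NE, SS, IJ]
Visit NE → queue [SS, IJ]
Visit SS → queue [IJ]
Visit IJ → queue []

YE -> FN -> KY -> NK -> PQ -> XB -> XE -> YV -> FX -> WK -> DK -> KE -> KG -> SI -> GM -> NW -> QT -> NE -> SS -> IJ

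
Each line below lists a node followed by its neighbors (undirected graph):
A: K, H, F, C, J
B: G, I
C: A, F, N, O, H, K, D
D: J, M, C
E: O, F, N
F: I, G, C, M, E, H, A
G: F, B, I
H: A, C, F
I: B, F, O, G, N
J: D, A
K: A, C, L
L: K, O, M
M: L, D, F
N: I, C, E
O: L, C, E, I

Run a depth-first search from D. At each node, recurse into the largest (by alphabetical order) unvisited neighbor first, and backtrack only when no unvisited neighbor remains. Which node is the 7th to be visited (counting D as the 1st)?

E

Visit D
D → M
M → L
L → O
O → I
I → N
N → E
E → F
F → H
H → C
C → K
K → A
A → J
F → G
G → B

Visit order: D, M, L, O, I, N, E, F, H, C, K, A, J, G, B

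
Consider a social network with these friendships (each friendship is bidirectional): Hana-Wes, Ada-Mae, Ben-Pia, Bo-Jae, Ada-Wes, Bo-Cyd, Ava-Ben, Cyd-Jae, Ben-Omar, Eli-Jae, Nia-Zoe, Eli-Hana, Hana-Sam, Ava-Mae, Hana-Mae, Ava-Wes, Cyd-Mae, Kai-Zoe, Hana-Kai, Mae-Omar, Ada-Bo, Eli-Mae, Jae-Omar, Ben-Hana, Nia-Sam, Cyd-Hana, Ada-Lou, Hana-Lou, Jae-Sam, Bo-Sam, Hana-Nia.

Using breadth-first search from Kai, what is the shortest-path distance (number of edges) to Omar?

3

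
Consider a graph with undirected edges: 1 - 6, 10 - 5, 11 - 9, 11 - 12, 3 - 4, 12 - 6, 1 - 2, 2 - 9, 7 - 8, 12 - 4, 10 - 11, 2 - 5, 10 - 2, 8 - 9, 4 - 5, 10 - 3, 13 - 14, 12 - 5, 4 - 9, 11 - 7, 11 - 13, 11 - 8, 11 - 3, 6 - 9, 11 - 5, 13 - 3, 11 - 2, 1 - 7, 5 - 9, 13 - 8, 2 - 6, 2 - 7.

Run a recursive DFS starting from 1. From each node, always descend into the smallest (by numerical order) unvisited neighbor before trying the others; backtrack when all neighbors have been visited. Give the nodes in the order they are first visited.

Visit 1
1 → 2
2 → 5
5 → 4
4 → 3
3 → 10
10 → 11
11 → 7
7 → 8
8 → 9
9 → 6
6 → 12
8 → 13
13 → 14

1, 2, 5, 4, 3, 10, 11, 7, 8, 9, 6, 12, 13, 14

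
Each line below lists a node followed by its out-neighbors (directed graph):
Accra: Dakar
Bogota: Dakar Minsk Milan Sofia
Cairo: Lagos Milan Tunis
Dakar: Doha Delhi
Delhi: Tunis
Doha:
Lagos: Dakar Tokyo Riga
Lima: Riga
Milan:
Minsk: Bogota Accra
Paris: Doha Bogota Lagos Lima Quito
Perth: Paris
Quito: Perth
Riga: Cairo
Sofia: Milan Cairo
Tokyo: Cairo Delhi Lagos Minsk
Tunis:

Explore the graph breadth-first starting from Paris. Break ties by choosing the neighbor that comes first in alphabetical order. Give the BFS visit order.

Paris -> Bogota -> Doha -> Lagos -> Lima -> Quito -> Dakar -> Milan -> Minsk -> Sofia -> Riga -> Tokyo -> Perth -> Delhi -> Accra -> Cairo -> Tunis

Visit Paris; enqueue Bogota, Doha, Lagos, Lima, Quito → queue [Bogota, Doha, Lagos, Lima, Quito]
Visit Bogota; enqueue Dakar, Milan, Minsk, Sofia → queue [Doha, Lagos, Lima, Quito, Dakar, Milan, Minsk, Sofia]
Visit Doha → queue [Lagos, Lima, Quito, Dakar, Milan, Minsk, Sofia]
Visit Lagos; enqueue Riga, Tokyo → queue [Lima, Quito, Dakar, Milan, Minsk, Sofia, Riga, Tokyo]
Visit Lima → queue [Quito, Dakar, Milan, Minsk, Sofia, Riga, Tokyo]
Visit Quito; enqueue Perth → queue [Dakar, Milan, Minsk, Sofia, Riga, Tokyo, Perth]
Visit Dakar; enqueue Delhi → queue [Milan, Minsk, Sofia, Riga, Tokyo, Perth, Delhi]
Visit Milan → queue [Minsk, Sofia, Riga, Tokyo, Perth, Delhi]
Visit Minsk; enqueue Accra → queue [Sofia, Riga, Tokyo, Perth, Delhi, Accra]
Visit Sofia; enqueue Cairo → queue [Riga, Tokyo, Perth, Delhi, Accra, Cairo]
Visit Riga → queue [Tokyo, Perth, Delhi, Accra, Cairo]
Visit Tokyo → queue [Perth, Delhi, Accra, Cairo]
Visit Perth → queue [Delhi, Accra, Cairo]
Visit Delhi; enqueue Tunis → queue [Accra, Cairo, Tunis]
Visit Accra → queue [Cairo, Tunis]
Visit Cairo → queue [Tunis]
Visit Tunis → queue []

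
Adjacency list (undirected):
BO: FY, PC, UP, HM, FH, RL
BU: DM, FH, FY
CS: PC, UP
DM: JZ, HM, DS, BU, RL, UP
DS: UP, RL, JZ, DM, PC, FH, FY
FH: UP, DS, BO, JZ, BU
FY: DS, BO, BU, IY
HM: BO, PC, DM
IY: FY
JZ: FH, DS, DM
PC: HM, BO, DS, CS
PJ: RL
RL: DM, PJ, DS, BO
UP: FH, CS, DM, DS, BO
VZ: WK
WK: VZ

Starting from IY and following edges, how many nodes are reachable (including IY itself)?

BFS from IY visits: IY, FY, BO, BU, DS, FH, HM, PC, RL, UP, DM, JZ, CS, PJ
Reachable nodes: 14 of 16 total.

14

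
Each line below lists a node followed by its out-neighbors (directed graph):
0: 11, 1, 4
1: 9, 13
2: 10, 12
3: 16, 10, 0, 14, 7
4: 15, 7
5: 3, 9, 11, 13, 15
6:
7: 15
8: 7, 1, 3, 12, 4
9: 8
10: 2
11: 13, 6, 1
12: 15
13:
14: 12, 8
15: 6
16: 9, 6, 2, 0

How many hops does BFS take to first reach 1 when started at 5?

Level 0: 5
Level 1: 3, 9, 11, 13, 15
Level 2: 0, 1, 6, 7, 8, 10, 14, 16
Level 3: 2, 4, 12
1 first appears at level 2.

2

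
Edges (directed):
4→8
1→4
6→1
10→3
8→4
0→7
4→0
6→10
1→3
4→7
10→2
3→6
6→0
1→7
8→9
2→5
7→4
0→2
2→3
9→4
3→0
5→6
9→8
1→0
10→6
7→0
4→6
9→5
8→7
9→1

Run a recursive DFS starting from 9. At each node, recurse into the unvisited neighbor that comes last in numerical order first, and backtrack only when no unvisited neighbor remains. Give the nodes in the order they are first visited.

9, 8, 7, 4, 6, 10, 3, 0, 2, 5, 1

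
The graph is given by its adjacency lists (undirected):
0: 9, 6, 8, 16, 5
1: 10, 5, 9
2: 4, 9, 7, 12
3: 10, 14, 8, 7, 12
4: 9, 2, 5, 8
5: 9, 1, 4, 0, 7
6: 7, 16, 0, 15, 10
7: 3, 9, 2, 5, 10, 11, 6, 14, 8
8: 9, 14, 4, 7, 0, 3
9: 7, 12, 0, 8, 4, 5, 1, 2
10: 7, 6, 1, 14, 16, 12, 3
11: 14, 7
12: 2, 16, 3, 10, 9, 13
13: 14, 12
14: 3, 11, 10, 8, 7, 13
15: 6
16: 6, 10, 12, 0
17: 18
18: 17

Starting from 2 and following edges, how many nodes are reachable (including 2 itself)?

BFS from 2 visits: 2, 4, 9, 7, 12, 5, 8, 0, 1, 3, 10, 11, 6, 14, 16, 13, 15
Reachable nodes: 17 of 19 total.

17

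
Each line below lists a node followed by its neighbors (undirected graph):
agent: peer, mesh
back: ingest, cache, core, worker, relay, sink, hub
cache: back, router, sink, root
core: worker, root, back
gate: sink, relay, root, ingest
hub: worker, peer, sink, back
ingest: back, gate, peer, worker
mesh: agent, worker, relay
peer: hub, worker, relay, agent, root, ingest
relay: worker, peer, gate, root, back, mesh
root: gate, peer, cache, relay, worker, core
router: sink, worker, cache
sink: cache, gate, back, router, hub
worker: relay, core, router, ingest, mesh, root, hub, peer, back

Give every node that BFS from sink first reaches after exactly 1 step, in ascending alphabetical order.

back, cache, gate, hub, router

Level 0: sink
Level 1: back, cache, gate, hub, router
Level 2: core, ingest, peer, relay, root, worker
Level 3: agent, mesh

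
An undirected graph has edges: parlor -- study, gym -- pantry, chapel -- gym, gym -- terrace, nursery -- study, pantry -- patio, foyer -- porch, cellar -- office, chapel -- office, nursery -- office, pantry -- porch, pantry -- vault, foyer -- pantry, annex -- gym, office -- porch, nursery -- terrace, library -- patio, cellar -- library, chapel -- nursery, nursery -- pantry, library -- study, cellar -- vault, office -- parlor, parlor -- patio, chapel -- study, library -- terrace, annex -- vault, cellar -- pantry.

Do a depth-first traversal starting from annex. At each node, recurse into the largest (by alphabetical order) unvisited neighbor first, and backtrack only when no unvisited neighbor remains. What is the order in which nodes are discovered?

annex vault pantry porch office parlor study nursery terrace library patio cellar gym chapel foyer

Visit annex
annex → vault
vault → pantry
pantry → porch
porch → office
office → parlor
parlor → study
study → nursery
nursery → terrace
terrace → library
library → patio
library → cellar
terrace → gym
gym → chapel
porch → foyer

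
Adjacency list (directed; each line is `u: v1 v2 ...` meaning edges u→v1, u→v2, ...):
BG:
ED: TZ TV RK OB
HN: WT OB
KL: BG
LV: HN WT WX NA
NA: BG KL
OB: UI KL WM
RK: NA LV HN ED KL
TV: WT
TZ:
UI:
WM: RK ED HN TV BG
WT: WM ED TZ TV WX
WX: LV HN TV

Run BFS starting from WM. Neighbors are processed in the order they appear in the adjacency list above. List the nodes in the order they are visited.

Visit WM; enqueue RK, ED, HN, TV, BG → queue [RK, ED, HN, TV, BG]
Visit RK; enqueue NA, LV, KL → queue [ED, HN, TV, BG, NA, LV, KL]
Visit ED; enqueue TZ, OB → queue [HN, TV, BG, NA, LV, KL, TZ, OB]
Visit HN; enqueue WT → queue [TV, BG, NA, LV, KL, TZ, OB, WT]
Visit TV → queue [BG, NA, LV, KL, TZ, OB, WT]
Visit BG → queue [NA, LV, KL, TZ, OB, WT]
Visit NA → queue [LV, KL, TZ, OB, WT]
Visit LV; enqueue WX → queue [KL, TZ, OB, WT, WX]
Visit KL → queue [TZ, OB, WT, WX]
Visit TZ → queue [OB, WT, WX]
Visit OB; enqueue UI → queue [WT, WX, UI]
Visit WT → queue [WX, UI]
Visit WX → queue [UI]
Visit UI → queue []

WM, RK, ED, HN, TV, BG, NA, LV, KL, TZ, OB, WT, WX, UI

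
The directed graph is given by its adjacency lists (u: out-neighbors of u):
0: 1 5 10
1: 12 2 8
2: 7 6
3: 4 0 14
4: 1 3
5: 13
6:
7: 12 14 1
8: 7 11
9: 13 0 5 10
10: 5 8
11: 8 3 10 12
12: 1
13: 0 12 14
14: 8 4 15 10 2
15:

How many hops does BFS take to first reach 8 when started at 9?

Level 0: 9
Level 1: 0, 5, 10, 13
Level 2: 1, 8, 12, 14
Level 3: 2, 4, 7, 11, 15
Level 4: 3, 6
8 first appears at level 2.

2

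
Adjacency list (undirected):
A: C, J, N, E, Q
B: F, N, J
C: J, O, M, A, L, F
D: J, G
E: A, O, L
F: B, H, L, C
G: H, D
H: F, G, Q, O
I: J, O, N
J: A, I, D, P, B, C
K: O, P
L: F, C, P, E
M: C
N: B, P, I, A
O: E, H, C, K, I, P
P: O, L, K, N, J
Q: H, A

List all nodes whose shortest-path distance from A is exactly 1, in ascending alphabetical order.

Level 0: A
Level 1: C, E, J, N, Q
Level 2: B, D, F, H, I, L, M, O, P
Level 3: G, K

C, E, J, N, Q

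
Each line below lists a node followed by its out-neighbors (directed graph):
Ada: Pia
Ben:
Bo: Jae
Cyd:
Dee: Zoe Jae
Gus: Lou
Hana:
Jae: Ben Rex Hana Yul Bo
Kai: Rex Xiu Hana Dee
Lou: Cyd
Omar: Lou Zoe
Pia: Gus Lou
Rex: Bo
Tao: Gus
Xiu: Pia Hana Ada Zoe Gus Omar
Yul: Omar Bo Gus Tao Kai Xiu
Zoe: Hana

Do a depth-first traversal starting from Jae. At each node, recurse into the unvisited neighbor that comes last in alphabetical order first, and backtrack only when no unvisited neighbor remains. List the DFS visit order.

Jae, Yul, Xiu, Zoe, Hana, Pia, Lou, Cyd, Gus, Omar, Ada, Tao, Kai, Rex, Bo, Dee, Ben

Visit Jae
Jae → Yul
Yul → Xiu
Xiu → Zoe
Zoe → Hana
Xiu → Pia
Pia → Lou
Lou → Cyd
Pia → Gus
Xiu → Omar
Xiu → Ada
Yul → Tao
Yul → Kai
Kai → Rex
Rex → Bo
Kai → Dee
Jae → Ben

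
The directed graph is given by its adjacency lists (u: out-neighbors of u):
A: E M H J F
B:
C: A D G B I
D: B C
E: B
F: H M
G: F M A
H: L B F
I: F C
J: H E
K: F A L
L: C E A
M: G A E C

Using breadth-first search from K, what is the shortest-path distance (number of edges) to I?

3

Level 0: K
Level 1: A, F, L
Level 2: C, E, H, J, M
Level 3: B, D, G, I
I first appears at level 3.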